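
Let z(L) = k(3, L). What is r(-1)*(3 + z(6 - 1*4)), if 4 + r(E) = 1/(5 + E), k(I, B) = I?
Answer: -45/2 ≈ -22.500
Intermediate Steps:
r(E) = -4 + 1/(5 + E)
z(L) = 3
r(-1)*(3 + z(6 - 1*4)) = ((-19 - 4*(-1))/(5 - 1))*(3 + 3) = ((-19 + 4)/4)*6 = ((¼)*(-15))*6 = -15/4*6 = -45/2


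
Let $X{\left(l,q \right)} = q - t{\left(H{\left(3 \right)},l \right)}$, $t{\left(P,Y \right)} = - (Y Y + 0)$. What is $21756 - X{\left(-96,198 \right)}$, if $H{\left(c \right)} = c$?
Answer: $12342$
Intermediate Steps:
$t{\left(P,Y \right)} = - Y^{2}$ ($t{\left(P,Y \right)} = - (Y^{2} + 0) = - Y^{2}$)
$X{\left(l,q \right)} = q + l^{2}$ ($X{\left(l,q \right)} = q - - l^{2} = q + l^{2}$)
$21756 - X{\left(-96,198 \right)} = 21756 - \left(198 + \left(-96\right)^{2}\right) = 21756 - \left(198 + 9216\right) = 21756 - 9414 = 12342$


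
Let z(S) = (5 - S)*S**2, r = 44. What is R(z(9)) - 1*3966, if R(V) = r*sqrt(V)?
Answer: -3966 + 792*I ≈ -3966.0 + 792.0*I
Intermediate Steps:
z(S) = S**2*(5 - S)
R(V) = 44*sqrt(V)
R(z(9)) - 1*3966 = 44*sqrt(9**2*(5 - 1*9)) - 1*3966 = 44*sqrt(81*(5 - 9)) - 3966 = 44*sqrt(81*(-4)) - 3966 = 44*sqrt(-324) - 3966 = 44*(18*I) - 3966 = 792*I - 3966 = -3966 + 792*I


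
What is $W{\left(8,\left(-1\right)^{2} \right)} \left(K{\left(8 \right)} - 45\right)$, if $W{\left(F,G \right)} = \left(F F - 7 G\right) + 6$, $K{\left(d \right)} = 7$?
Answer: $-2394$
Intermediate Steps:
$W{\left(F,G \right)} = 6 + F^{2} - 7 G$ ($W{\left(F,G \right)} = \left(F^{2} - 7 G\right) + 6 = 6 + F^{2} - 7 G$)
$W{\left(8,\left(-1\right)^{2} \right)} \left(K{\left(8 \right)} - 45\right) = \left(6 + 8^{2} - 7 \left(-1\right)^{2}\right) \left(7 - 45\right) = \left(6 + 64 - 7\right) \left(-38\right) = 63 \left(-38\right) = -2394$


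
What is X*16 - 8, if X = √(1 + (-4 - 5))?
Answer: -8 + 32*I*√2 ≈ -8.0 + 45.255*I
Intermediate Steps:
X = 2*I*√2 (X = √(1 - 9) = √(-8) = 2*I*√2 ≈ 2.8284*I)
X*16 - 8 = (2*I*√2)*16 - 8 = 32*I*√2 - 8 = -8 + 32*I*√2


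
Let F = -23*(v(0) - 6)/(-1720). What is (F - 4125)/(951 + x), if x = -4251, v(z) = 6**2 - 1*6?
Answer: 147801/118250 ≈ 1.2499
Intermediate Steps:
v(z) = 30 (v(z) = 36 - 6 = 30)
F = 69/215 (F = -23*(30 - 6)/(-1720) = -23*24*(-1/1720) = -552*(-1/1720) = 69/215 ≈ 0.32093)
(F - 4125)/(951 + x) = (69/215 - 4125)/(951 - 4251) = -886806/215/(-3300) = -886806/215*(-1/3300) = 147801/118250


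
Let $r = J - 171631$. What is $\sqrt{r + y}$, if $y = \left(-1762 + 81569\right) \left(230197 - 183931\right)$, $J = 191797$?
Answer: $2 \sqrt{923092707} \approx 60765.0$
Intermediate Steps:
$r = 20166$ ($r = 191797 - 171631 = 20166$)
$y = 3692350662$ ($y = 79807 \cdot 46266 = 3692350662$)
$\sqrt{r + y} = \sqrt{20166 + 3692350662} = \sqrt{3692370828} = 2 \sqrt{923092707}$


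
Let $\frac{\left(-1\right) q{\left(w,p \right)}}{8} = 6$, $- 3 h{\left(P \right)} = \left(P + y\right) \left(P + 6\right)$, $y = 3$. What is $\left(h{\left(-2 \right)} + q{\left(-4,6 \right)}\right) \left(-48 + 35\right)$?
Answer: $\frac{1924}{3} \approx 641.33$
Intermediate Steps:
$h{\left(P \right)} = - \frac{\left(3 + P\right) \left(6 + P\right)}{3}$ ($h{\left(P \right)} = - \frac{\left(P + 3\right) \left(P + 6\right)}{3} = - \frac{\left(3 + P\right) \left(6 + P\right)}{3}$)
$q{\left(w,p \right)} = -48$ ($q{\left(w,p \right)} = \left(-8\right) 6 = -48$)
$\left(h{\left(-2 \right)} + q{\left(-4,6 \right)}\right) \left(-48 + 35\right) = \left(\left(-6 - -6 - \frac{\left(-2\right)^{2}}{3}\right) - 48\right) \left(-48 + 35\right) = \left(\left(-6 + 6 - \frac{4}{3}\right) - 48\right) \left(-13\right) = \left(- \frac{4}{3} - 48\right) \left(-13\right) = \left(- \frac{148}{3}\right) \left(-13\right) = \frac{1924}{3}$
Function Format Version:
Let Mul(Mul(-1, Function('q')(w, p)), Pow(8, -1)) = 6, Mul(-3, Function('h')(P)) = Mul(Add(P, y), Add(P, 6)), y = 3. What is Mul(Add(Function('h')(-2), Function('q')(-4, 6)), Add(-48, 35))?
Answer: Rational(1924, 3) ≈ 641.33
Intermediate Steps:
Function('h')(P) = Mul(Rational(-1, 3), Add(3, P), Add(6, P)) (Function('h')(P) = Mul(Rational(-1, 3), Mul(Add(P, 3), Add(P, 6))) = Mul(Rational(-1, 3), Mul(Add(3, P), Add(6, P))) = Mul(Rational(-1, 3), Add(3, P), Add(6, P)))
Function('q')(w, p) = -48 (Function('q')(w, p) = Mul(-8, 6) = -48)
Mul(Add(Function('h')(-2), Function('q')(-4, 6)), Add(-48, 35)) = Mul(Add(Add(-6, Mul(-3, -2), Mul(Rational(-1, 3), Pow(-2, 2))), -48), Add(-48, 35)) = Mul(Add(Add(-6, 6, Mul(Rational(-1, 3), 4)), -48), -13) = Mul(Add(Add(-6, 6, Rational(-4, 3)), -48), -13) = Mul(Add(Rational(-4, 3), -48), -13) = Mul(Rational(-148, 3), -13) = Rational(1924, 3)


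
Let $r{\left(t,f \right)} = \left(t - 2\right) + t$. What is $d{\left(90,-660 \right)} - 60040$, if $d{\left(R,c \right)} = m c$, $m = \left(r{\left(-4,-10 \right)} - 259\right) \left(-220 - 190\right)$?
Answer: $-72851440$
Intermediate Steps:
$r{\left(t,f \right)} = -2 + 2 t$ ($r{\left(t,f \right)} = \left(-2 + t\right) + t = -2 + 2 t$)
$m = 110290$ ($m = \left(\left(-2 + 2 \left(-4\right)\right) - 259\right) \left(-220 - 190\right) = \left(\left(-2 - 8\right) - 259\right) \left(-410\right) = \left(-10 - 259\right) \left(-410\right) = \left(-269\right) \left(-410\right) = 110290$)
$d{\left(R,c \right)} = 110290 c$
$d{\left(90,-660 \right)} - 60040 = 110290 \left(-660\right) - 60040 = -72791400 - 60040 = -72851440$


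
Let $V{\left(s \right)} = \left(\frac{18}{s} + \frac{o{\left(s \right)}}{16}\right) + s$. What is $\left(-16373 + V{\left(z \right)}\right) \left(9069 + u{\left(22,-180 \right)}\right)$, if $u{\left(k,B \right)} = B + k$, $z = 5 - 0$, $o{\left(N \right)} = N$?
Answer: $- \frac{11665630697}{80} \approx -1.4582 \cdot 10^{8}$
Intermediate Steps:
$z = 5$ ($z = 5 + 0 = 5$)
$V{\left(s \right)} = \frac{18}{s} + \frac{17 s}{16}$ ($V{\left(s \right)} = \left(\frac{18}{s} + \frac{s}{16}\right) + s = \frac{18}{s} + \frac{17 s}{16}$)
$\left(-16373 + V{\left(z \right)}\right) \left(9069 + u{\left(22,-180 \right)}\right) = \left(-16373 + \left(\frac{18}{5} + \frac{17}{16} \cdot 5\right)\right) \left(9069 + \left(-180 + 22\right)\right) = \left(-16373 + \left(18 \cdot \frac{1}{5} + \frac{85}{16}\right)\right) \left(9069 - 158\right) = \left(-16373 + \left(\frac{18}{5} + \frac{85}{16}\right)\right) 8911 = \left(-16373 + \frac{713}{80}\right) 8911 = \left(- \frac{1309127}{80}\right) 8911 = - \frac{11665630697}{80}$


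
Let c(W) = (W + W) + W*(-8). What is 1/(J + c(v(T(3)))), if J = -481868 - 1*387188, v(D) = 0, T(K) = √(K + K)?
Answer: -1/869056 ≈ -1.1507e-6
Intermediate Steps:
T(K) = √2*√K (T(K) = √(2*K) = √2*√K)
J = -869056 (J = -481868 - 387188 = -869056)
c(W) = -6*W (c(W) = 2*W - 8*W = -6*W)
1/(J + c(v(T(3)))) = 1/(-869056 - 6*0) = 1/(-869056 + 0) = 1/(-869056) = -1/869056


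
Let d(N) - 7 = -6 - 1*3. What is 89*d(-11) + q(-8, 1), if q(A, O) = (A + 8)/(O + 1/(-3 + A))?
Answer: -178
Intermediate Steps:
d(N) = -2 (d(N) = 7 + (-6 - 1*3) = 7 + (-6 - 3) = 7 - 9 = -2)
q(A, O) = (8 + A)/(O + 1/(-3 + A))
89*d(-11) + q(-8, 1) = 89*(-2) + (-24 + (-8)² + 5*(-8))/(1 - 3*1 - 8*1) = -178 + (-24 + 64 - 40)/(1 - 3 - 8) = -178 + 0/(-10) = -178 - ⅒*0 = -178 + 0 = -178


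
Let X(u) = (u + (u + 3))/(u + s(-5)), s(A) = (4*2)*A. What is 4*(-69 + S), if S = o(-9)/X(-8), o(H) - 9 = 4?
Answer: -84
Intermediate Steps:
o(H) = 13 (o(H) = 9 + 4 = 13)
s(A) = 8*A
X(u) = (3 + 2*u)/(-40 + u) (X(u) = (u + (u + 3))/(u + 8*(-5)) = (u + (3 + u))/(u - 40) = (3 + 2*u)/(-40 + u))
S = 48 (S = 13/(((3 + 2*(-8))/(-40 - 8))) = 13/(((3 - 16)/(-48))) = 13/((-1/48*(-13))) = 13/(13/48) = 13*(48/13) = 48)
4*(-69 + S) = 4*(-69 + 48) = 4*(-21) = -84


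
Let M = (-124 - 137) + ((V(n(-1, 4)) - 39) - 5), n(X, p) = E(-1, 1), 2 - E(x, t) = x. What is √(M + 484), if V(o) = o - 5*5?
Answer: √157 ≈ 12.530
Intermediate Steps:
E(x, t) = 2 - x
n(X, p) = 3 (n(X, p) = 2 - 1*(-1) = 2 + 1 = 3)
V(o) = -25 + o (V(o) = o - 25 = -25 + o)
M = -327 (M = (-124 - 137) + (((-25 + 3) - 39) - 5) = -261 + ((-22 - 39) - 5) = -261 + (-61 - 5) = -261 - 66 = -327)
√(M + 484) = √(-327 + 484) = √157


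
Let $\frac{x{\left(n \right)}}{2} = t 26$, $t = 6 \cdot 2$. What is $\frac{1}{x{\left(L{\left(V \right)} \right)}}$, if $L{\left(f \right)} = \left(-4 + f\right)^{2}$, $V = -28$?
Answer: $\frac{1}{624} \approx 0.0016026$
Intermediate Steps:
$t = 12$
$x{\left(n \right)} = 624$ ($x{\left(n \right)} = 2 \cdot 12 \cdot 26 = 2 \cdot 312 = 624$)
$\frac{1}{x{\left(L{\left(V \right)} \right)}} = \frac{1}{624}$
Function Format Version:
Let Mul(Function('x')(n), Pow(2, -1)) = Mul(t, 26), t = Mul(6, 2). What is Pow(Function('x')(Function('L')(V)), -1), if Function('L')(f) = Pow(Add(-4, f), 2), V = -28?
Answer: Rational(1, 624) ≈ 0.0016026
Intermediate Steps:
t = 12
Function('x')(n) = 624 (Function('x')(n) = Mul(2, Mul(12, 26)) = Mul(2, 312) = 624)
Pow(Function('x')(Function('L')(V)), -1) = Pow(624, -1) = Rational(1, 624)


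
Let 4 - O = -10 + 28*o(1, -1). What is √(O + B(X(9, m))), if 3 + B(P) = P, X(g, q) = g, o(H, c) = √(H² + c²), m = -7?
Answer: 2*√(5 - 7*√2) ≈ 4.427*I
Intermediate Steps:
O = 14 - 28*√2 (O = 4 - (-10 + 28*√(1² + (-1)²)) = 4 - (-10 + 28*√(1 + 1)) = 4 - (-10 + 28*√2) = 4 + (10 - 28*√2) = 14 - 28*√2 ≈ -25.598)
B(P) = -3 + P
√(O + B(X(9, m))) = √((14 - 28*√2) + (-3 + 9)) = √((14 - 28*√2) + 6) = √(20 - 28*√2)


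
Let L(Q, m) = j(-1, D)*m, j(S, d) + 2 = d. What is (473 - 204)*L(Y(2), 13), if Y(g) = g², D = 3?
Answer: 3497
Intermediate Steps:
j(S, d) = -2 + d
L(Q, m) = m (L(Q, m) = (-2 + 3)*m = 1*m = m)
(473 - 204)*L(Y(2), 13) = (473 - 204)*13 = 269*13 = 3497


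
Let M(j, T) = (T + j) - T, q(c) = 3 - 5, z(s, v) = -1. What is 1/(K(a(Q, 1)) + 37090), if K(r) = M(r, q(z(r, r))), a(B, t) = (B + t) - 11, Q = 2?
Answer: 1/37082 ≈ 2.6967e-5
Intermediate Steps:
a(B, t) = -11 + B + t
q(c) = -2
M(j, T) = j
K(r) = r
1/(K(a(Q, 1)) + 37090) = 1/((-11 + 2 + 1) + 37090) = 1/(-8 + 37090) = 1/37082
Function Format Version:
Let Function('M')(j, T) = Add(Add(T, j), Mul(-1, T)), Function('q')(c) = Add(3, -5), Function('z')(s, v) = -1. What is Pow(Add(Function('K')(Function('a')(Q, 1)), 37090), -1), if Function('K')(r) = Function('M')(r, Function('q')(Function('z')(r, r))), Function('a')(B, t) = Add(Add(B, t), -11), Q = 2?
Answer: Rational(1, 37082) ≈ 2.6967e-5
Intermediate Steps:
Function('a')(B, t) = Add(-11, B, t)
Function('q')(c) = -2
Function('M')(j, T) = j
Function('K')(r) = r
Pow(Add(Function('K')(Function('a')(Q, 1)), 37090), -1) = Pow(Add(Add(-11, 2, 1), 37090), -1) = Pow(Add(-8, 37090), -1) = Pow(37082, -1) = Rational(1, 37082)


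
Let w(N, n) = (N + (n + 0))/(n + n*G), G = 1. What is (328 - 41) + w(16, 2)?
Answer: 583/2 ≈ 291.50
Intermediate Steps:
w(N, n) = (N + n)/(2*n) (w(N, n) = (N + (n + 0))/(n + n*1) = (N + n)/(n + n) = (N + n)/((2*n)) = (N + n)*(1/(2*n)) = (N + n)/(2*n))
(328 - 41) + w(16, 2) = (328 - 41) + (1/2)*(16 + 2)/2 = 287 + (1/2)*(1/2)*18 = 287 + 9/2 = 583/2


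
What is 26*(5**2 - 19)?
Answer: 156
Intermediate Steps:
26*(5**2 - 19) = 26*(25 - 19) = 26*6 = 156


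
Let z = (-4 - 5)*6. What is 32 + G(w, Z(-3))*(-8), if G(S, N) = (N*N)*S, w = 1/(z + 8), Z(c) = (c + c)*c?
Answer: 2032/23 ≈ 88.348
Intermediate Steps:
z = -54 (z = -9*6 = -54)
Z(c) = 2*c**2 (Z(c) = (2*c)*c = 2*c**2)
w = -1/46 (w = 1/(-54 + 8) = 1/(-46) = -1/46 ≈ -0.021739)
G(S, N) = S*N**2 (G(S, N) = N**2*S = S*N**2)
32 + G(w, Z(-3))*(-8) = 32 - (2*(-3)**2)**2/46*(-8) = 32 - (2*9)**2/46*(-8) = 32 - 1/46*18**2*(-8) = 32 - 1/46*324*(-8) = 32 - 162/23*(-8) = 32 + 1296/23 = 2032/23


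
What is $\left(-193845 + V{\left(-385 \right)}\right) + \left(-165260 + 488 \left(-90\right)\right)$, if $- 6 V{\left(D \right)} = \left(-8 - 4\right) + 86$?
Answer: $- \frac{1209112}{3} \approx -4.0304 \cdot 10^{5}$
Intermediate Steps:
$V{\left(D \right)} = - \frac{37}{3}$ ($V{\left(D \right)} = - \frac{\left(-8 - 4\right) + 86}{6} = - \frac{-12 + 86}{6} = \left(- \frac{1}{6}\right) 74 = - \frac{37}{3}$)
$\left(-193845 + V{\left(-385 \right)}\right) + \left(-165260 + 488 \left(-90\right)\right) = \left(-193845 - \frac{37}{3}\right) + \left(-165260 + 488 \left(-90\right)\right) = - \frac{581572}{3} - 209180 = - \frac{1209112}{3}$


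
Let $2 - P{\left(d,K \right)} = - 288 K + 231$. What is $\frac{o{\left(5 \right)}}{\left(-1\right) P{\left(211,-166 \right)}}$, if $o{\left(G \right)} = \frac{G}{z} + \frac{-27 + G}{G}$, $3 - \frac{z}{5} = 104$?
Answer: $- \frac{2227}{24258685} \approx -9.1802 \cdot 10^{-5}$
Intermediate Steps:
$P{\left(d,K \right)} = -229 + 288 K$ ($P{\left(d,K \right)} = 2 - \left(- 288 K + 231\right) = 2 - \left(231 - 288 K\right) = 2 + \left(-231 + 288 K\right) = -229 + 288 K$)
$z = -505$ ($z = 15 - 520 = -505$)
$o{\left(G \right)} = - \frac{G}{505} + \frac{-27 + G}{G}$ ($o{\left(G \right)} = \frac{G}{-505} + \frac{-27 + G}{G} = G \left(- \frac{1}{505}\right) + \frac{-27 + G}{G} = - \frac{G}{505} + \frac{-27 + G}{G}$)
$\frac{o{\left(5 \right)}}{\left(-1\right) P{\left(211,-166 \right)}} = \frac{1 - \frac{27}{5} - \frac{1}{101}}{\left(-1\right) \left(-229 + 288 \left(-166\right)\right)} = \frac{1 - \frac{27}{5} - \frac{1}{101}}{\left(-1\right) \left(-229 - 47808\right)} = \frac{1 - \frac{27}{5} - \frac{1}{101}}{\left(-1\right) \left(-48037\right)} = - \frac{2227}{505 \cdot 48037} = \left(- \frac{2227}{505}\right) \frac{1}{48037} = - \frac{2227}{24258685}$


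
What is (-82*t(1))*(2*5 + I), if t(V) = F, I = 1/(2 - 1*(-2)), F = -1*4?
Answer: 3362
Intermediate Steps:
F = -4
I = 1/4 (I = 1/(2 + 2) = 1/4 ≈ 0.25000)
t(V) = -4
(-82*t(1))*(2*5 + I) = (-82*(-4))*(2*5 + 1/4) = 328*(10 + 1/4) = 328*(41/4) = 3362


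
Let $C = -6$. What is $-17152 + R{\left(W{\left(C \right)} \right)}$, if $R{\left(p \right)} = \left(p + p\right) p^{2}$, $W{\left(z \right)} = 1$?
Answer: $-17150$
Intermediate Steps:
$R{\left(p \right)} = 2 p^{3}$ ($R{\left(p \right)} = 2 p p^{2} = 2 p^{3}$)
$-17152 + R{\left(W{\left(C \right)} \right)} = -17152 + 2 \cdot 1^{3} = -17152 + 2 \cdot 1 = -17152 + 2 = -17150$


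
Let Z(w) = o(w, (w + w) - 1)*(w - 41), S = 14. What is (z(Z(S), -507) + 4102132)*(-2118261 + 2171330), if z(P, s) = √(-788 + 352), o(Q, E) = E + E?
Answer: 217696043108 + 106138*I*√109 ≈ 2.177e+11 + 1.1081e+6*I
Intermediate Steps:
o(Q, E) = 2*E
Z(w) = (-41 + w)*(-2 + 4*w) (Z(w) = (2*((w + w) - 1))*(w - 41) = (2*(2*w - 1))*(-41 + w) = (2*(-1 + 2*w))*(-41 + w) = (-2 + 4*w)*(-41 + w) = (-41 + w)*(-2 + 4*w))
z(P, s) = 2*I*√109 (z(P, s) = √(-436) = 2*I*√109)
(z(Z(S), -507) + 4102132)*(-2118261 + 2171330) = (2*I*√109 + 4102132)*(-2118261 + 2171330) = (4102132 + 2*I*√109)*53069 = 217696043108 + 106138*I*√109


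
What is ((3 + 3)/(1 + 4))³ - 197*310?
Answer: -7633534/125 ≈ -61068.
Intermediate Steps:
((3 + 3)/(1 + 4))³ - 197*310 = (6/5)³ - 61070 = 216/125 - 61070 = -7633534/125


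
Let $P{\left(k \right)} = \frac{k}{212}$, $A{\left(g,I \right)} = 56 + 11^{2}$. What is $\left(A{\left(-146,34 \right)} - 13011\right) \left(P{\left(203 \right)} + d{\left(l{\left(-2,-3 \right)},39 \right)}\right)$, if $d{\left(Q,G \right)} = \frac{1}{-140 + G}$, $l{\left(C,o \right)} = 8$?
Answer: $- \frac{130207347}{10706} \approx -12162.0$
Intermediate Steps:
$A{\left(g,I \right)} = 177$ ($A{\left(g,I \right)} = 56 + 121 = 177$)
$P{\left(k \right)} = \frac{k}{212}$ ($P{\left(k \right)} = k \frac{1}{212} = \frac{k}{212}$)
$\left(A{\left(-146,34 \right)} - 13011\right) \left(P{\left(203 \right)} + d{\left(l{\left(-2,-3 \right)},39 \right)}\right) = \left(177 - 13011\right) \left(\frac{1}{212} \cdot 203 + \frac{1}{-140 + 39}\right) = - 12834 \left(\frac{203}{212} + \frac{1}{-101}\right) = - 12834 \left(\frac{203}{212} - \frac{1}{101}\right) = \left(-12834\right) \frac{20291}{21412} = - \frac{130207347}{10706}$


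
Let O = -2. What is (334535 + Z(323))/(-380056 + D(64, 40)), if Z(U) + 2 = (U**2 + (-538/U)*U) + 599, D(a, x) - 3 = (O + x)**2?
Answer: -438923/378609 ≈ -1.1593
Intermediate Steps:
D(a, x) = 3 + (-2 + x)**2
Z(U) = 59 + U**2 (Z(U) = -2 + ((U**2 + (-538/U)*U) + 599) = -2 + ((U**2 - 538) + 599) = -2 + ((-538 + U**2) + 599) = -2 + (61 + U**2) = 59 + U**2)
(334535 + Z(323))/(-380056 + D(64, 40)) = (334535 + (59 + 323**2))/(-380056 + (3 + (-2 + 40)**2)) = (334535 + (59 + 104329))/(-380056 + (3 + 38**2)) = (334535 + 104388)/(-380056 + (3 + 1444)) = 438923/(-380056 + 1447) = 438923/(-378609) = 438923*(-1/378609) = -438923/378609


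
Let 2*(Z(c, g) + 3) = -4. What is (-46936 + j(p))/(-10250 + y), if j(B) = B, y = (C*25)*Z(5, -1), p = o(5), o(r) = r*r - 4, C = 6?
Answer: 853/200 ≈ 4.2650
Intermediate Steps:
o(r) = -4 + r² (o(r) = r² - 4 = -4 + r²)
Z(c, g) = -5 (Z(c, g) = -3 + (½)*(-4) = -3 - 2 = -5)
p = 21 (p = -4 + 5² = -4 + 25 = 21)
y = -750 (y = (6*25)*(-5) = 150*(-5) = -750)
(-46936 + j(p))/(-10250 + y) = (-46936 + 21)/(-10250 - 750) = -46915/(-11000) = -46915*(-1/11000) = 853/200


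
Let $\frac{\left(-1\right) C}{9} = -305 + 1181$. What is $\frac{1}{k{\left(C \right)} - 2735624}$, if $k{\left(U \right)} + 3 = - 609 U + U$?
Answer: $\frac{1}{2057845} \approx 4.8594 \cdot 10^{-7}$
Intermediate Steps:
$C = -7884$ ($C = - 9 \left(-305 + 1181\right) = \left(-9\right) 876 = -7884$)
$k{\left(U \right)} = -3 - 608 U$ ($k{\left(U \right)} = -3 + \left(- 609 U + U\right) = -3 - 608 U$)
$\frac{1}{k{\left(C \right)} - 2735624} = \frac{1}{\left(-3 - -4793472\right) - 2735624} = \frac{1}{\left(-3 + 4793472\right) - 2735624} = \frac{1}{4793469 - 2735624} = \frac{1}{2057845}$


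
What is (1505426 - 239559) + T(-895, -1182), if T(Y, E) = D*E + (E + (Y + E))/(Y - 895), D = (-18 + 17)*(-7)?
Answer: 2251094729/1790 ≈ 1.2576e+6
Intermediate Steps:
D = 7 (D = -1*(-7) = 7)
T(Y, E) = 7*E + (Y + 2*E)/(-895 + Y) (T(Y, E) = 7*E + (E + (Y + E))/(Y - 895) = 7*E + (E + (E + Y))/(-895 + Y) = 7*E + (Y + 2*E)/(-895 + Y))
(1505426 - 239559) + T(-895, -1182) = (1505426 - 239559) + (-895 - 6263*(-1182) + 7*(-1182)*(-895))/(-895 - 895) = 1265867 + (-895 + 7402866 + 7405230)/(-1790) = 1265867 - 1/1790*14807201 = 1265867 - 14807201/1790 = 2251094729/1790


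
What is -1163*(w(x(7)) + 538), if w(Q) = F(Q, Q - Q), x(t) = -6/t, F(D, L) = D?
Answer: -4372880/7 ≈ -6.2470e+5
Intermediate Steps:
w(Q) = Q
-1163*(w(x(7)) + 538) = -1163*(-6/7 + 538) = -1163*3760/7 = -4372880/7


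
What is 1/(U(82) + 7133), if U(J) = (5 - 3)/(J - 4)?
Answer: 39/278188 ≈ 0.00014019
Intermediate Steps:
U(J) = 2/(-4 + J)
1/(U(82) + 7133) = 1/(2/(-4 + 82) + 7133) = 1/(2/78 + 7133) = 1/(2*(1/78) + 7133) = 1/(1/39 + 7133) = 1/(278188/39) = 39/278188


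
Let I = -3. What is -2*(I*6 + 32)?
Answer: -28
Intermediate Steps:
-2*(I*6 + 32) = -2*(-3*6 + 32) = -2*(-18 + 32) = -2*14 = -28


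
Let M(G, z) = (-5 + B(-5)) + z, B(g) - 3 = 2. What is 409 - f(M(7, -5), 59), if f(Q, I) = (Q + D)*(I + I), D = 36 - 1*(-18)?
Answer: -5373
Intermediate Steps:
D = 54 (D = 36 + 18 = 54)
B(g) = 5 (B(g) = 3 + 2 = 5)
M(G, z) = z (M(G, z) = (-5 + 5) + z = 0 + z = z)
f(Q, I) = 2*I*(54 + Q) (f(Q, I) = (Q + 54)*(I + I) = (54 + Q)*(2*I) = 2*I*(54 + Q))
409 - f(M(7, -5), 59) = 409 - 2*59*(54 - 5) = 409 - 2*59*49 = 409 - 1*5782 = 409 - 5782 = -5373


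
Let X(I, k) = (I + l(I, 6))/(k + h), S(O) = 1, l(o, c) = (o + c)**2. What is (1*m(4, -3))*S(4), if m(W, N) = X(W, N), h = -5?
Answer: -13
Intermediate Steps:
l(o, c) = (c + o)**2
X(I, k) = (I + (6 + I)**2)/(-5 + k) (X(I, k) = (I + (6 + I)**2)/(k - 5) = (I + (6 + I)**2)/(-5 + k))
m(W, N) = (W + (6 + W)**2)/(-5 + N)
(1*m(4, -3))*S(4) = (1*((4 + (6 + 4)**2)/(-5 - 3)))*1 = (1*((4 + 10**2)/(-8)))*1 = (1*(-(4 + 100)/8))*1 = (1*(-1/8*104))*1 = (1*(-13))*1 = -13*1 = -13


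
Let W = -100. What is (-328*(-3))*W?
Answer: -98400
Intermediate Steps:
(-328*(-3))*W = -328*(-3)*(-100) = -82*(-12)*(-100) = 984*(-100) = -98400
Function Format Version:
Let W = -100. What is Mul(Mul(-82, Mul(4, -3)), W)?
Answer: -98400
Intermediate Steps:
Mul(Mul(-82, Mul(4, -3)), W) = Mul(Mul(-82, Mul(4, -3)), -100) = Mul(Mul(-82, -12), -100) = Mul(984, -100) = -98400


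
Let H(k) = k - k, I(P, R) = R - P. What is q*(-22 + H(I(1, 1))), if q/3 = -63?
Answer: 4158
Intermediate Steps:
q = -189 (q = 3*(-63) = -189)
H(k) = 0
q*(-22 + H(I(1, 1))) = -189*(-22 + 0) = -189*(-22) = 4158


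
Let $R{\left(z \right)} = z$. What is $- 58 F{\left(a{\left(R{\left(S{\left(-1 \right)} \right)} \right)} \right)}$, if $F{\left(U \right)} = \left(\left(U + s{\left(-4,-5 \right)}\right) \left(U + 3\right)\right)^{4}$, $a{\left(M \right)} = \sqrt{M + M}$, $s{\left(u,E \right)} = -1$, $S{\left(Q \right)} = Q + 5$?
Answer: $-374042 - 264480 \sqrt{2} \approx -7.4807 \cdot 10^{5}$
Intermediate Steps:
$S{\left(Q \right)} = 5 + Q$
$a{\left(M \right)} = \sqrt{2} \sqrt{M}$ ($a{\left(M \right)} = \sqrt{2 M} = \sqrt{2} \sqrt{M}$)
$F{\left(U \right)} = \left(-1 + U\right)^{4} \left(3 + U\right)^{4}$ ($F{\left(U \right)} = \left(\left(U - 1\right) \left(U + 3\right)\right)^{4} = \left(\left(-1 + U\right) \left(3 + U\right)\right)^{4} = \left(-1 + U\right)^{4} \left(3 + U\right)^{4}$)
$- 58 F{\left(a{\left(R{\left(S{\left(-1 \right)} \right)} \right)} \right)} = - 58 \left(-1 + \sqrt{2} \sqrt{5 - 1}\right)^{4} \left(3 + \sqrt{2} \sqrt{5 - 1}\right)^{4} = - 58 \left(-1 + \sqrt{2} \sqrt{4}\right)^{4} \left(3 + \sqrt{2} \sqrt{4}\right)^{4} = - 58 \left(-1 + \sqrt{2} \cdot 2\right)^{4} \left(3 + \sqrt{2} \cdot 2\right)^{4} = - 58 \left(-1 + 2 \sqrt{2}\right)^{4} \left(3 + 2 \sqrt{2}\right)^{4}$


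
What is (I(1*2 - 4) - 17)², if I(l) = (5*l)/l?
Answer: 144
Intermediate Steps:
I(l) = 5
(I(1*2 - 4) - 17)² = (5 - 17)² = (-12)² = 144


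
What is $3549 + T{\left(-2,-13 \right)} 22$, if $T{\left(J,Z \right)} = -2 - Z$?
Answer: $3791$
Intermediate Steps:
$3549 + T{\left(-2,-13 \right)} 22 = 3549 + \left(-2 - -13\right) 22 = 3549 + \left(-2 + 13\right) 22 = 3549 + 11 \cdot 22 = 3549 + 242 = 3791$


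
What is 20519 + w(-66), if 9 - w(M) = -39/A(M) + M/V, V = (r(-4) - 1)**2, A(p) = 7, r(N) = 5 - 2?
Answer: 287701/14 ≈ 20550.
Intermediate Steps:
r(N) = 3
V = 4 (V = (3 - 1)**2 = 2**2 = 4)
w(M) = 102/7 - M/4 (w(M) = 9 - (-39/7 + M/4) = 9 + (39/7 - M/4) = 102/7 - M/4)
20519 + w(-66) = 20519 + (102/7 - 1/4*(-66)) = 20519 + (102/7 + 33/2) = 20519 + 435/14 = 287701/14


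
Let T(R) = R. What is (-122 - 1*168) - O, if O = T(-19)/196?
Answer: -56821/196 ≈ -289.90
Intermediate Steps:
O = -19/196 ≈ -0.096939
(-122 - 1*168) - O = (-122 - 1*168) - 1*(-19/196) = (-122 - 168) + 19/196 = -290 + 19/196 = -56821/196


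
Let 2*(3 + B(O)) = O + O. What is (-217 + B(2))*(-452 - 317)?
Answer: 167642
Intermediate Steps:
B(O) = -3 + O (B(O) = -3 + (O + O)/2 = -3 + (2*O)/2 = -3 + O)
(-217 + B(2))*(-452 - 317) = (-217 + (-3 + 2))*(-452 - 317) = (-217 - 1)*(-769) = -218*(-769) = 167642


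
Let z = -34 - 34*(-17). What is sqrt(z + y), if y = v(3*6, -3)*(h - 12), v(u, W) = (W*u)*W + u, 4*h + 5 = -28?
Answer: I*sqrt(3101) ≈ 55.687*I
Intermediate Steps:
h = -33/4 (h = -5/4 + (1/4)*(-28) = -5/4 - 7 = -33/4 ≈ -8.2500)
z = 544 (z = -34 + 578 = 544)
v(u, W) = u + u*W**2 (v(u, W) = u*W**2 + u = u + u*W**2)
y = -3645 (y = ((3*6)*(1 + (-3)**2))*(-33/4 - 12) = (18*(1 + 9))*(-81/4) = (18*10)*(-81/4) = 180*(-81/4) = -3645)
sqrt(z + y) = sqrt(544 - 3645) = sqrt(-3101) = I*sqrt(3101)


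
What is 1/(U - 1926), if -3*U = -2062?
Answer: -3/3716 ≈ -0.00080732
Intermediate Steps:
U = 2062/3 (U = -⅓*(-2062) = 2062/3 ≈ 687.33)
1/(U - 1926) = 1/(2062/3 - 1926) = 1/(-3716/3) = -3/3716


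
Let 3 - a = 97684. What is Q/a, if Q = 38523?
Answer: -38523/97681 ≈ -0.39438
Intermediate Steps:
a = -97681 (a = 3 - 1*97684 = 3 - 97684 = -97681)
Q/a = 38523/(-97681) = 38523*(-1/97681) = -38523/97681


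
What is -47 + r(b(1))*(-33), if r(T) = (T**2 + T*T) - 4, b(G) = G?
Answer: 19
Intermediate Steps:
r(T) = -4 + 2*T**2 (r(T) = (T**2 + T**2) - 4 = 2*T**2 - 4 = -4 + 2*T**2)
-47 + r(b(1))*(-33) = -47 + (-4 + 2*1**2)*(-33) = -47 + (-4 + 2*1)*(-33) = -47 + (-4 + 2)*(-33) = -47 - 2*(-33) = -47 + 66 = 19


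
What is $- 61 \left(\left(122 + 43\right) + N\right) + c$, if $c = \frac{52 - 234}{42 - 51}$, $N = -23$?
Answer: $- \frac{77776}{9} \approx -8641.8$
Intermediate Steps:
$c = \frac{182}{9}$ ($c = - \frac{182}{-9} = \left(-182\right) \left(- \frac{1}{9}\right) = \frac{182}{9} \approx 20.222$)
$- 61 \left(\left(122 + 43\right) + N\right) + c = - 61 \left(\left(122 + 43\right) - 23\right) + \frac{182}{9} = - 61 \left(165 - 23\right) + \frac{182}{9} = \left(-61\right) 142 + \frac{182}{9} = -8662 + \frac{182}{9} = - \frac{77776}{9}$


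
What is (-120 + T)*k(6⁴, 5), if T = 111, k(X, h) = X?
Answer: -11664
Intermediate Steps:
(-120 + T)*k(6⁴, 5) = (-120 + 111)*6⁴ = -9*1296 = -11664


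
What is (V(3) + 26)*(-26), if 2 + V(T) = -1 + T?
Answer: -676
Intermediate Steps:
V(T) = -3 + T (V(T) = -2 + (-1 + T) = -3 + T)
(V(3) + 26)*(-26) = ((-3 + 3) + 26)*(-26) = (0 + 26)*(-26) = 26*(-26) = -676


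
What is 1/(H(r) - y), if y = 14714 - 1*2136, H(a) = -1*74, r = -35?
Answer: -1/12652 ≈ -7.9039e-5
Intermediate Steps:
H(a) = -74
y = 12578 (y = 14714 - 2136 = 12578)
1/(H(r) - y) = 1/(-74 - 1*12578) = 1/(-74 - 12578) = 1/(-12652) = -1/12652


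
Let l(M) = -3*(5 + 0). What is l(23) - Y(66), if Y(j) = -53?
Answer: 38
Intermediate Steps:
l(M) = -15 (l(M) = -3*5 = -15)
l(23) - Y(66) = -15 - 1*(-53) = -15 + 53 = 38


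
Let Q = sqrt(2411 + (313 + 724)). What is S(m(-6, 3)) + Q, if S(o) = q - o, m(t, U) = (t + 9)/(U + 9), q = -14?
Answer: -57/4 + 2*sqrt(862) ≈ 44.470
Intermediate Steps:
m(t, U) = (9 + t)/(9 + U)
Q = 2*sqrt(862) (Q = sqrt(2411 + 1037) = sqrt(3448) = 2*sqrt(862) ≈ 58.720)
S(o) = -14 - o
S(m(-6, 3)) + Q = (-14 - (9 - 6)/(9 + 3)) + 2*sqrt(862) = (-14 - 3/12) + 2*sqrt(862) = (-14 - 1*1/4) + 2*sqrt(862) = (-14 - 1/4) + 2*sqrt(862) = -57/4 + 2*sqrt(862)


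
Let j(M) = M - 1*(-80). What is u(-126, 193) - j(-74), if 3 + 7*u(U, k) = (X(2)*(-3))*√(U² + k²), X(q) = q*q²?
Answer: -45/7 - 600*√85/7 ≈ -796.67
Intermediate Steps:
j(M) = 80 + M (j(M) = M + 80 = 80 + M)
X(q) = q³
u(U, k) = -3/7 - 24*√(U² + k²)/7 (u(U, k) = -3/7 + ((2³*(-3))*√(U² + k²))/7 = -3/7 + ((8*(-3))*√(U² + k²))/7 = -3/7 + (-24*√(U² + k²))/7 = -3/7 - 24*√(U² + k²)/7)
u(-126, 193) - j(-74) = (-3/7 - 24*√((-126)² + 193²)/7) - (80 - 74) = (-3/7 - 24*√(15876 + 37249)/7) - 1*6 = (-3/7 - 600*√85/7) - 6 = -45/7 - 600*√85/7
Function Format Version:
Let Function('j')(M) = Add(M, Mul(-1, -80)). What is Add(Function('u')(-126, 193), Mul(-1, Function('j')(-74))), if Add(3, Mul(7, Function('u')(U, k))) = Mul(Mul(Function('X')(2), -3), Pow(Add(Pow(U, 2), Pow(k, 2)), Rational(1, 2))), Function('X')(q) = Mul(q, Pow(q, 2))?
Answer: Add(Rational(-45, 7), Mul(Rational(-600, 7), Pow(85, Rational(1, 2)))) ≈ -796.67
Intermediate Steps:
Function('j')(M) = Add(80, M) (Function('j')(M) = Add(M, 80) = Add(80, M))
Function('X')(q) = Pow(q, 3)
Function('u')(U, k) = Add(Rational(-3, 7), Mul(Rational(-24, 7), Pow(Add(Pow(U, 2), Pow(k, 2)), Rational(1, 2)))) (Function('u')(U, k) = Add(Rational(-3, 7), Mul(Rational(1, 7), Mul(Mul(Pow(2, 3), -3), Pow(Add(Pow(U, 2), Pow(k, 2)), Rational(1, 2))))) = Add(Rational(-3, 7), Mul(Rational(1, 7), Mul(Mul(8, -3), Pow(Add(Pow(U, 2), Pow(k, 2)), Rational(1, 2))))) = Add(Rational(-3, 7), Mul(Rational(1, 7), Mul(-24, Pow(Add(Pow(U, 2), Pow(k, 2)), Rational(1, 2))))) = Add(Rational(-3, 7), Mul(Rational(-24, 7), Pow(Add(Pow(U, 2), Pow(k, 2)), Rational(1, 2)))))
Add(Function('u')(-126, 193), Mul(-1, Function('j')(-74))) = Add(Add(Rational(-3, 7), Mul(Rational(-24, 7), Pow(Add(Pow(-126, 2), Pow(193, 2)), Rational(1, 2)))), Mul(-1, Add(80, -74))) = Add(Add(Rational(-3, 7), Mul(Rational(-24, 7), Pow(Add(15876, 37249), Rational(1, 2)))), Mul(-1, 6)) = Add(Add(Rational(-3, 7), Mul(Rational(-24, 7), Pow(53125, Rational(1, 2)))), -6) = Add(Add(Rational(-3, 7), Mul(Rational(-24, 7), Mul(25, Pow(85, Rational(1, 2))))), -6) = Add(Add(Rational(-3, 7), Mul(Rational(-600, 7), Pow(85, Rational(1, 2)))), -6) = Add(Rational(-45, 7), Mul(Rational(-600, 7), Pow(85, Rational(1, 2))))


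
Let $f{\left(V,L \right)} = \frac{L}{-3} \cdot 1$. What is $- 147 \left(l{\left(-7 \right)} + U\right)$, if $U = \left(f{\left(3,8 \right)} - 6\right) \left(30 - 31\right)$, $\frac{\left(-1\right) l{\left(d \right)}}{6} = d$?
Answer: $-7448$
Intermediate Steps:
$l{\left(d \right)} = - 6 d$
$f{\left(V,L \right)} = - \frac{L}{3}$ ($f{\left(V,L \right)} = - \frac{L}{3} \cdot 1 = - \frac{L}{3}$)
$U = \frac{26}{3}$ ($U = \left(\left(- \frac{1}{3}\right) 8 - 6\right) \left(30 - 31\right) = \left(- \frac{8}{3} - 6\right) \left(-1\right) = \left(- \frac{26}{3}\right) \left(-1\right) = \frac{26}{3} \approx 8.6667$)
$- 147 \left(l{\left(-7 \right)} + U\right) = - 147 \left(\left(-6\right) \left(-7\right) + \frac{26}{3}\right) = - 147 \left(42 + \frac{26}{3}\right) = \left(-147\right) \frac{152}{3} = -7448$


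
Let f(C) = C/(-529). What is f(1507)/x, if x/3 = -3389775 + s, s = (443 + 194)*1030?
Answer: 137/394393305 ≈ 3.4737e-7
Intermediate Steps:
s = 656110 (s = 637*1030 = 656110)
f(C) = -C/529 (f(C) = C*(-1/529) = -C/529)
x = -8200995 (x = 3*(-3389775 + 656110) = 3*(-2733665) = -8200995)
f(1507)/x = -1/529*1507/(-8200995) = -1507/529*(-1/8200995) = 137/394393305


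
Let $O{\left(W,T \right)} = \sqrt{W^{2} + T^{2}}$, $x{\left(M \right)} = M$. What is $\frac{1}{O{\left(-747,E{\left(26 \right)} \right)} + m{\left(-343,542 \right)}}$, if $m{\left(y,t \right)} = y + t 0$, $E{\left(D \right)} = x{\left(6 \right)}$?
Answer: $\frac{343}{440396} + \frac{3 \sqrt{62005}}{440396} \approx 0.0024751$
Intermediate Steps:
$E{\left(D \right)} = 6$
$O{\left(W,T \right)} = \sqrt{T^{2} + W^{2}}$
$m{\left(y,t \right)} = y$ ($m{\left(y,t \right)} = y + 0 = y$)
$\frac{1}{O{\left(-747,E{\left(26 \right)} \right)} + m{\left(-343,542 \right)}} = \frac{1}{\sqrt{6^{2} + \left(-747\right)^{2}} - 343} = \frac{1}{\sqrt{36 + 558009} - 343} = \frac{1}{\sqrt{558045} - 343} = \frac{1}{3 \sqrt{62005} - 343} = \frac{1}{-343 + 3 \sqrt{62005}}$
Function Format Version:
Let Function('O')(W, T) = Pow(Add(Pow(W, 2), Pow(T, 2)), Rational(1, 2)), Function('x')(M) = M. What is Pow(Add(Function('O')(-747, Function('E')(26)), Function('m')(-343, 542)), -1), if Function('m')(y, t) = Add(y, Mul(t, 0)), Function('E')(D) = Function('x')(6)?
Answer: Add(Rational(343, 440396), Mul(Rational(3, 440396), Pow(62005, Rational(1, 2)))) ≈ 0.0024751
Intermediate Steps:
Function('E')(D) = 6
Function('O')(W, T) = Pow(Add(Pow(T, 2), Pow(W, 2)), Rational(1, 2))
Function('m')(y, t) = y (Function('m')(y, t) = Add(y, 0) = y)
Pow(Add(Function('O')(-747, Function('E')(26)), Function('m')(-343, 542)), -1) = Pow(Add(Pow(Add(Pow(6, 2), Pow(-747, 2)), Rational(1, 2)), -343), -1) = Pow(Add(Pow(Add(36, 558009), Rational(1, 2)), -343), -1) = Pow(Add(Pow(558045, Rational(1, 2)), -343), -1) = Pow(Add(Mul(3, Pow(62005, Rational(1, 2))), -343), -1) = Pow(Add(-343, Mul(3, Pow(62005, Rational(1, 2)))), -1)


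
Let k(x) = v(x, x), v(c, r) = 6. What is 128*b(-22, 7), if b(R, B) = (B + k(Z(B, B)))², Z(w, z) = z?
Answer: 21632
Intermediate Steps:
k(x) = 6
b(R, B) = (6 + B)² (b(R, B) = (B + 6)² = (6 + B)²)
128*b(-22, 7) = 128*(6 + 7)² = 128*13² = 128*169 = 21632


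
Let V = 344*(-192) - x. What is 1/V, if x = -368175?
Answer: 1/302127 ≈ 3.3099e-6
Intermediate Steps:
V = 302127 (V = 344*(-192) - 1*(-368175) = -66048 + 368175 = 302127)
1/V = 1/302127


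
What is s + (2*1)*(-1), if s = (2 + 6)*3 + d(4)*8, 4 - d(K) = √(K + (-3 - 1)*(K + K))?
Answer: 54 - 16*I*√7 ≈ 54.0 - 42.332*I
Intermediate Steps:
d(K) = 4 - √7*√(-K) (d(K) = 4 - √(K + (-3 - 1)*(K + K)) = 4 - √(K - 8*K) = 4 - √(-7*K) = 4 - √7*√(-K))
s = 56 - 16*I*√7 (s = (2 + 6)*3 + (4 - √7*√(-1*4))*8 = 8*3 + (4 - √7*√(-4))*8 = 24 + (4 - √7*2*I)*8 = 24 + (4 - 2*I*√7)*8 = 24 + (32 - 16*I*√7) = 56 - 16*I*√7 ≈ 56.0 - 42.332*I)
s + (2*1)*(-1) = (56 - 16*I*√7) + (2*1)*(-1) = (56 - 16*I*√7) + 2*(-1) = (56 - 16*I*√7) - 2 = 54 - 16*I*√7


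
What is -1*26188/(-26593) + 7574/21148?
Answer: 377619603/281194382 ≈ 1.3429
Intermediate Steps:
-1*26188/(-26593) + 7574/21148 = -26188*(-1/26593) + 7574*(1/21148) = 26188/26593 + 3787/10574 = 377619603/281194382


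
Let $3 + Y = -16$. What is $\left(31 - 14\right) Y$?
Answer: $-323$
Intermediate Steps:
$Y = -19$ ($Y = -3 - 16 = -19$)
$\left(31 - 14\right) Y = \left(31 - 14\right) \left(-19\right) = 17 \left(-19\right) = -323$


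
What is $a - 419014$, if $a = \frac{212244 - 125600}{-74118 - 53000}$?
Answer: $- \frac{26632154148}{63559} \approx -4.1901 \cdot 10^{5}$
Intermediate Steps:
$a = - \frac{43322}{63559}$ ($a = \frac{86644}{-127118} = 86644 \left(- \frac{1}{127118}\right) = - \frac{43322}{63559} \approx -0.6816$)
$a - 419014 = - \frac{43322}{63559} - 419014 = - \frac{26632154148}{63559}$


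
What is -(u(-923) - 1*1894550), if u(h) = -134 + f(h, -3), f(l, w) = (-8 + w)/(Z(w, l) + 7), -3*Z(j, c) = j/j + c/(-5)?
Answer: 1559324767/823 ≈ 1.8947e+6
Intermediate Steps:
Z(j, c) = -⅓ + c/15 (Z(j, c) = -(j/j + c/(-5))/3 = -(1 + c*(-⅕))/3 = -(1 - c/5)/3 = -⅓ + c/15)
f(l, w) = (-8 + w)/(20/3 + l/15) (f(l, w) = (-8 + w)/((-⅓ + l/15) + 7) = (-8 + w)/(20/3 + l/15))
u(h) = -134 - 165/(100 + h) (u(h) = -134 + 15*(-8 - 3)/(100 + h) = -134 + 15*(-11)/(100 + h) = -134 - 165/(100 + h))
-(u(-923) - 1*1894550) = -((-13565 - 134*(-923))/(100 - 923) - 1*1894550) = -((-13565 + 123682)/(-823) - 1894550) = -(-1/823*110117 - 1894550) = -(-110117/823 - 1894550) = -1*(-1559324767/823) = 1559324767/823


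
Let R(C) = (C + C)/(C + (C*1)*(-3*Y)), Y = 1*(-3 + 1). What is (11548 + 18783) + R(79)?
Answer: 212319/7 ≈ 30331.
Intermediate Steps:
Y = -2 (Y = 1*(-2) = -2)
R(C) = 2/7 (R(C) = (C + C)/(C + (C*1)*(-3*(-2))) = (2*C)/(C + C*6) = (2*C)/(C + 6*C) = (2*C)/((7*C)) = (2*C)*(1/(7*C)) = 2/7)
(11548 + 18783) + R(79) = (11548 + 18783) + 2/7 = 30331 + 2/7 = 212319/7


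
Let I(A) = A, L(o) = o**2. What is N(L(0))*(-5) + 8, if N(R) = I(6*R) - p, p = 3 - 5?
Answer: -2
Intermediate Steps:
p = -2
N(R) = 2 + 6*R (N(R) = 6*R - 1*(-2) = 6*R + 2 = 2 + 6*R)
N(L(0))*(-5) + 8 = (2 + 6*0**2)*(-5) + 8 = (2 + 6*0)*(-5) + 8 = (2 + 0)*(-5) + 8 = 2*(-5) + 8 = -10 + 8 = -2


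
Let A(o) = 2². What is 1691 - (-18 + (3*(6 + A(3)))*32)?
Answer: 749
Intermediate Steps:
A(o) = 4
1691 - (-18 + (3*(6 + A(3)))*32) = 1691 - (-18 + (3*(6 + 4))*32) = 1691 - (-18 + (3*10)*32) = 1691 - (-18 + 30*32) = 1691 - (-18 + 960) = 1691 - 1*942 = 1691 - 942 = 749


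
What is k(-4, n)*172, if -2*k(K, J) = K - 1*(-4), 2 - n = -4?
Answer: 0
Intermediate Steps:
n = 6 (n = 2 - 1*(-4) = 2 + 4 = 6)
k(K, J) = -2 - K/2 (k(K, J) = -(K - 1*(-4))/2 = -(K + 4)/2 = -(4 + K)/2 = -2 - K/2)
k(-4, n)*172 = (-2 - 1/2*(-4))*172 = (-2 + 2)*172 = 0*172 = 0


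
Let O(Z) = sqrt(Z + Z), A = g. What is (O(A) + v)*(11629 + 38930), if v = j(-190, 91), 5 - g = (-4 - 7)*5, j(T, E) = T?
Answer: -9606210 + 101118*sqrt(30) ≈ -9.0524e+6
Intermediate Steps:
g = 60 (g = 5 - (-4 - 7)*5 = 5 - (-11)*5 = 5 - 1*(-55) = 5 + 55 = 60)
A = 60
O(Z) = sqrt(2)*sqrt(Z) (O(Z) = sqrt(2*Z) = sqrt(2)*sqrt(Z))
v = -190
(O(A) + v)*(11629 + 38930) = (sqrt(2)*sqrt(60) - 190)*(11629 + 38930) = (sqrt(2)*(2*sqrt(15)) - 190)*50559 = (2*sqrt(30) - 190)*50559 = (-190 + 2*sqrt(30))*50559 = -9606210 + 101118*sqrt(30)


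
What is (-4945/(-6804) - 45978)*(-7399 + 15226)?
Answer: -816171818503/2268 ≈ -3.5986e+8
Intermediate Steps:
(-4945/(-6804) - 45978)*(-7399 + 15226) = (-4945*(-1/6804) - 45978)*7827 = (4945/6804 - 45978)*7827 = -312829367/6804*7827 = -816171818503/2268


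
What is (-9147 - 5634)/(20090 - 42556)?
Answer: 14781/22466 ≈ 0.65793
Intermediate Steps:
(-9147 - 5634)/(20090 - 42556) = -14781/(-22466) = -14781*(-1/22466) = 14781/22466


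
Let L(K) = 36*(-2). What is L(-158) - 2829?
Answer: -2901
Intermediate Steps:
L(K) = -72
L(-158) - 2829 = -72 - 2829 = -2901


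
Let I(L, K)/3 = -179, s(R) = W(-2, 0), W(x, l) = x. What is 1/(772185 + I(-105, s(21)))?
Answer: 1/771648 ≈ 1.2959e-6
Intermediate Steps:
s(R) = -2
I(L, K) = -537 (I(L, K) = 3*(-179) = -537)
1/(772185 + I(-105, s(21))) = 1/(772185 - 537) = 1/771648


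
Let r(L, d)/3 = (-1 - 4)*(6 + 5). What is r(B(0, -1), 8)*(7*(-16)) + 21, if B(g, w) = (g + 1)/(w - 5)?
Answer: 18501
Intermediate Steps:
B(g, w) = (1 + g)/(-5 + w)
r(L, d) = -165 (r(L, d) = 3*((-1 - 4)*(6 + 5)) = 3*(-5*11) = 3*(-55) = -165)
r(B(0, -1), 8)*(7*(-16)) + 21 = -1155*(-16) + 21 = -165*(-112) + 21 = 18480 + 21 = 18501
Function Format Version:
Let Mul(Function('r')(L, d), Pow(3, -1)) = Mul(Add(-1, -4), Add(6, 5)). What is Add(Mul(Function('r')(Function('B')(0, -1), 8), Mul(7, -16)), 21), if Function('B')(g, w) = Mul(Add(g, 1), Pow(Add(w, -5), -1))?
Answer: 18501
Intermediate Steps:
Function('B')(g, w) = Mul(Pow(Add(-5, w), -1), Add(1, g)) (Function('B')(g, w) = Mul(Add(1, g), Pow(Add(-5, w), -1)) = Mul(Pow(Add(-5, w), -1), Add(1, g)))
Function('r')(L, d) = -165 (Function('r')(L, d) = Mul(3, Mul(Add(-1, -4), Add(6, 5))) = Mul(3, Mul(-5, 11)) = Mul(3, -55) = -165)
Add(Mul(Function('r')(Function('B')(0, -1), 8), Mul(7, -16)), 21) = Add(Mul(-165, Mul(7, -16)), 21) = Add(Mul(-165, -112), 21) = Add(18480, 21) = 18501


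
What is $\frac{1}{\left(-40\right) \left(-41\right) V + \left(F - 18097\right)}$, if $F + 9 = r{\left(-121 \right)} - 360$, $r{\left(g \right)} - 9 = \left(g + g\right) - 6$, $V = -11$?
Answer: $- \frac{1}{36745} \approx -2.7215 \cdot 10^{-5}$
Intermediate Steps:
$r{\left(g \right)} = 3 + 2 g$ ($r{\left(g \right)} = 9 + \left(\left(g + g\right) - 6\right) = 9 + \left(2 g - 6\right) = 9 + \left(-6 + 2 g\right) = 3 + 2 g$)
$F = -608$ ($F = -9 + \left(\left(3 + 2 \left(-121\right)\right) - 360\right) = -9 + \left(\left(3 - 242\right) - 360\right) = -9 - 599 = -608$)
$\frac{1}{\left(-40\right) \left(-41\right) V + \left(F - 18097\right)} = \frac{1}{\left(-40\right) \left(-41\right) \left(-11\right) - 18705} = \frac{1}{1640 \left(-11\right) - 18705} = \frac{1}{-18040 - 18705} = \frac{1}{-36745} = - \frac{1}{36745}$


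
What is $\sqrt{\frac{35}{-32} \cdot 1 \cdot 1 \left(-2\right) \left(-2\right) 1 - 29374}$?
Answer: $\frac{i \sqrt{470054}}{4} \approx 171.4 i$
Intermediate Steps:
$\sqrt{\frac{35}{-32} \cdot 1 \cdot 1 \left(-2\right) \left(-2\right) 1 - 29374} = \sqrt{35 \left(- \frac{1}{32}\right) 1 \cdot 4 \cdot 1 - 29374} = \sqrt{\left(- \frac{35}{32}\right) 1 \cdot 4 - 29374} = \sqrt{\left(- \frac{35}{32}\right) 4 - 29374} = \sqrt{- \frac{35}{8} - 29374} = \sqrt{- \frac{235027}{8}} = \frac{i \sqrt{470054}}{4}$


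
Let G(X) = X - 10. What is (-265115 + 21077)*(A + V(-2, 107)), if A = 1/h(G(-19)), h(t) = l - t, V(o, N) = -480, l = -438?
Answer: 47909784198/409 ≈ 1.1714e+8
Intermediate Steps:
G(X) = -10 + X
h(t) = -438 - t
A = -1/409 (A = 1/(-438 - (-10 - 19)) = 1/(-438 - 1*(-29)) = 1/(-438 + 29) = 1/(-409) = -1/409 ≈ -0.0024450)
(-265115 + 21077)*(A + V(-2, 107)) = (-265115 + 21077)*(-1/409 - 480) = -244038*(-196321/409) = 47909784198/409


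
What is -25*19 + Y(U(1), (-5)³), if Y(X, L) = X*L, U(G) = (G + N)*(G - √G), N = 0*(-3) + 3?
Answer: -475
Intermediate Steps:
N = 3 (N = 0 + 3 = 3)
U(G) = (3 + G)*(G - √G) (U(G) = (G + 3)*(G - √G) = (3 + G)*(G - √G))
Y(X, L) = L*X
-25*19 + Y(U(1), (-5)³) = -25*19 + (-5)³*(1² - 1^(3/2) - 3*√1 + 3*1) = -475 - 125*(1 - 1*1 - 3*1 + 3) = -475 - 125*(1 - 1 - 3 + 3) = -475 - 125*0 = -475 + 0 = -475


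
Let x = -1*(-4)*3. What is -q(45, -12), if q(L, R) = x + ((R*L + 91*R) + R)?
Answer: 1632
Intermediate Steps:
x = 12 (x = 4*3 = 12)
q(L, R) = 12 + 92*R + L*R (q(L, R) = 12 + ((R*L + 91*R) + R) = 12 + ((L*R + 91*R) + R) = 12 + ((91*R + L*R) + R) = 12 + (92*R + L*R) = 12 + 92*R + L*R)
-q(45, -12) = -(12 + 92*(-12) + 45*(-12)) = -(12 - 1104 - 540) = -1*(-1632) = 1632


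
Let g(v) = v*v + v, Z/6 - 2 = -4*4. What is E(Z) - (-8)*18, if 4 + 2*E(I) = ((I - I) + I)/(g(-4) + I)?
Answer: 1711/12 ≈ 142.58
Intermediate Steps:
Z = -84 (Z = 12 + 6*(-4*4) = 12 + 6*(-16) = 12 - 96 = -84)
g(v) = v + v**2 (g(v) = v**2 + v = v + v**2)
E(I) = -2 + I/(2*(12 + I)) (E(I) = -2 + (((I - I) + I)/(-4*(1 - 4) + I))/2 = -2 + ((0 + I)/(-4*(-3) + I))/2 = -2 + (I/(12 + I))/2 = -2 + I/(2*(12 + I)))
E(Z) - (-8)*18 = 3*(-16 - 1*(-84))/(2*(12 - 84)) - (-8)*18 = (3/2)*(-16 + 84)/(-72) - 1*(-144) = (3/2)*(-1/72)*68 + 144 = -17/12 + 144 = 1711/12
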